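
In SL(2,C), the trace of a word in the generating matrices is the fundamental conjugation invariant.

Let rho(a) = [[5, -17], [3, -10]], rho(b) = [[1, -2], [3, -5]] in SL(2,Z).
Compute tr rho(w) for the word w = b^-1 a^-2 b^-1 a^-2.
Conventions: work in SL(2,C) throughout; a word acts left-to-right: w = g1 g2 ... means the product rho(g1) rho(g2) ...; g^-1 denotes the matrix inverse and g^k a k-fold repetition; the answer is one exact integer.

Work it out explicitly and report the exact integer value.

rho(b^-1) = [[-5, 2], [-3, 1]]
... * rho(a^-1) = [[-10, 17], [-3, 5]]  ->  [[44, -75], [27, -46]]
... * rho(a^-1) = [[-10, 17], [-3, 5]]  ->  [[-215, 373], [-132, 229]]
... * rho(b^-1) = [[-5, 2], [-3, 1]]  ->  [[-44, -57], [-27, -35]]
... * rho(a^-1) = [[-10, 17], [-3, 5]]  ->  [[611, -1033], [375, -634]]
... * rho(a^-1) = [[-10, 17], [-3, 5]]  ->  [[-3011, 5222], [-1848, 3205]]
tr = -3011 + 3205 = 194

194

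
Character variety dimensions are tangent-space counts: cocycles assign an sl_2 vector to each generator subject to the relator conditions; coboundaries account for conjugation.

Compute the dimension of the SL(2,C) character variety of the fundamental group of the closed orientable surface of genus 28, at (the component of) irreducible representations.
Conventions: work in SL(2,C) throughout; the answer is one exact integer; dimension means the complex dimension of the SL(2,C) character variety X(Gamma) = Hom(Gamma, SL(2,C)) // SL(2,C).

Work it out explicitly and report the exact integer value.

pi_1 of the closed genus-28 surface has 56 generators bound by the single product-of-commutators relator.
Before the relator condition, cocycle space has dim 3*56 = 168.
At an irreducible rho, H^2 = coker(d_2) vanishes (Poincare duality: H^2 is dual to H^0 = invariants = 0), so d_2 is surjective onto sl_2 and dim Z^1 = 168 - 3 = 165.
Coboundaries contribute dim B^1 = 3 (injective at irreducible rho).
Hence dim X = 165 - 3 = 162.

162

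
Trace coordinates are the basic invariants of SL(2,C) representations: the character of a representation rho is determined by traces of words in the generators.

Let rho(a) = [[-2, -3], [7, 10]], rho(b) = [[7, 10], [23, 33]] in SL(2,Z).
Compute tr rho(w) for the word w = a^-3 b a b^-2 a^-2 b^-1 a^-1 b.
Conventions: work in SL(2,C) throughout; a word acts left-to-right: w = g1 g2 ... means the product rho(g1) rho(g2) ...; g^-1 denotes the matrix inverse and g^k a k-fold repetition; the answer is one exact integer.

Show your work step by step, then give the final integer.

rho(a^-1) = [[10, 3], [-7, -2]]
... * rho(a^-1) = [[10, 3], [-7, -2]]  ->  [[79, 24], [-56, -17]]
... * rho(a^-1) = [[10, 3], [-7, -2]]  ->  [[622, 189], [-441, -134]]
... * rho(b) = [[7, 10], [23, 33]]  ->  [[8701, 12457], [-6169, -8832]]
... * rho(a) = [[-2, -3], [7, 10]]  ->  [[69797, 98467], [-49486, -69813]]
... * rho(b^-1) = [[33, -10], [-23, 7]]  ->  [[38560, -8701], [-27339, 6169]]
... * rho(b^-1) = [[33, -10], [-23, 7]]  ->  [[1472603, -446507], [-1044074, 316573]]
... * rho(a^-1) = [[10, 3], [-7, -2]]  ->  [[17851579, 5310823], [-12656751, -3765368]]
... * rho(a^-1) = [[10, 3], [-7, -2]]  ->  [[141340029, 42933091], [-100209934, -30439517]]
... * rho(b^-1) = [[33, -10], [-23, 7]]  ->  [[3676759864, -1112868653], [-2606818931, 789022721]]
... * rho(a^-1) = [[10, 3], [-7, -2]]  ->  [[44557679211, 13256016898], [-31591348357, -9398502235]]
... * rho(b) = [[7, 10], [23, 33]]  ->  [[616792143131, 883025349744], [-437304989904, -626064057325]]
tr = 616792143131 + -626064057325 = -9271914194

-9271914194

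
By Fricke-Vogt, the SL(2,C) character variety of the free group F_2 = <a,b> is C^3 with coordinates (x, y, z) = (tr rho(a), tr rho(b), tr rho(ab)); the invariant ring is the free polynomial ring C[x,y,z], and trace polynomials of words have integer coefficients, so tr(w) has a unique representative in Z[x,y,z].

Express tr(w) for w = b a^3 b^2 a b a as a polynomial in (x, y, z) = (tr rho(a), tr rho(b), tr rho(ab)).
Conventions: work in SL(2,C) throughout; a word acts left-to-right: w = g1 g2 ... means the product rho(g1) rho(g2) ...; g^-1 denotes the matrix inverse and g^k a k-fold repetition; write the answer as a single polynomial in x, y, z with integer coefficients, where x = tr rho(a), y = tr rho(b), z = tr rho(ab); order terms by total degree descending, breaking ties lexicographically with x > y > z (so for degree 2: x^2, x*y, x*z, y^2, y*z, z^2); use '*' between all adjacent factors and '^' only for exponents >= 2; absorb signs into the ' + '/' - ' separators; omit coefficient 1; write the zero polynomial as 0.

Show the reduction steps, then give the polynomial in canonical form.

x^2*y*z^3 - x^3*z^2 - x*y^2*z^2 - x^2*y*z - y*z^3 + x^3 + x*y^2 + 2*x*z^2 + 2*y*z - 3*x

tr(a b a b) = tr(b a) * tr(b a) - tr(1) = z^2 - 2
apply: tr(a b a b a b) = tr(a b a b) * tr(a b) - tr(b a) = z^3 - 3*z
tr(b a b) = tr(b) * tr(a b) - tr(a) = y*z - x
tr(a b a b a) = tr(a) * tr(b a b a) - tr(b a b) = x*z^2 - y*z - x
use: tr(b^2 a b a b a) = tr(b) * tr(a b a b a b) - tr(a b a b a) = y*z^3 - x*z^2 - 2*y*z + x
use: tr(a b a) = tr(a) * tr(b a) - tr(b) = x*z - y
tr(a b a b^2) = tr(b) * tr(a b a b) - tr(a b a) = y*z^2 - x*z - y
use: tr(b^2 a b a b) = tr(b) * tr(a b a b^2) - tr(a b a b) = y^2*z^2 - x*y*z - y^2 - z^2 + 2
use: tr(b^2 a b a b a^2) = tr(a) * tr(b^2 a b a b a) - tr(b^2 a b a b) = x*y*z^3 - x^2*z^2 - y^2*z^2 - x*y*z + x^2 + y^2 + z^2 - 2
apply: tr(b a^3 b^2 a b a) = tr(a) * tr(b^2 a b a b a^2) - tr(b^2 a b a b a) = x^2*y*z^3 - x^3*z^2 - x*y^2*z^2 - x^2*y*z - y*z^3 + x^3 + x*y^2 + 2*x*z^2 + 2*y*z - 3*x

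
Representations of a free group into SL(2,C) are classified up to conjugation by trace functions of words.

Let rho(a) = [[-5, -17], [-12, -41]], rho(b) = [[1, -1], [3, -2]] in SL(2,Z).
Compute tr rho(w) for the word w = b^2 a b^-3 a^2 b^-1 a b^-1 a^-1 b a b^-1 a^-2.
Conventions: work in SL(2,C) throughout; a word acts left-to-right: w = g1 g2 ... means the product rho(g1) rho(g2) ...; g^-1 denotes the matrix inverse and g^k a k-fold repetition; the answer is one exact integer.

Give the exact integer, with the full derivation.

rho(b) = [[1, -1], [3, -2]]
... * rho(b) = [[1, -1], [3, -2]]  ->  [[-2, 1], [-3, 1]]
... * rho(a) = [[-5, -17], [-12, -41]]  ->  [[-2, -7], [3, 10]]
... * rho(b^-1) = [[-2, 1], [-3, 1]]  ->  [[25, -9], [-36, 13]]
... * rho(b^-1) = [[-2, 1], [-3, 1]]  ->  [[-23, 16], [33, -23]]
... * rho(b^-1) = [[-2, 1], [-3, 1]]  ->  [[-2, -7], [3, 10]]
... * rho(a) = [[-5, -17], [-12, -41]]  ->  [[94, 321], [-135, -461]]
... * rho(a) = [[-5, -17], [-12, -41]]  ->  [[-4322, -14759], [6207, 21196]]
... * rho(b^-1) = [[-2, 1], [-3, 1]]  ->  [[52921, -19081], [-76002, 27403]]
... * rho(a) = [[-5, -17], [-12, -41]]  ->  [[-35633, -117336], [51174, 168511]]
... * rho(b^-1) = [[-2, 1], [-3, 1]]  ->  [[423274, -152969], [-607881, 219685]]
... * rho(a^-1) = [[-41, 17], [12, -5]]  ->  [[-19189862, 7960503], [27559341, -11432402]]
... * rho(b) = [[1, -1], [3, -2]]  ->  [[4691647, 3268856], [-6737865, -4694537]]
... * rho(a) = [[-5, -17], [-12, -41]]  ->  [[-62684507, -213781095], [90023769, 307019722]]
... * rho(b^-1) = [[-2, 1], [-3, 1]]  ->  [[766712299, -276465602], [-1101106704, 397043491]]
... * rho(a^-1) = [[-41, 17], [12, -5]]  ->  [[-34752791483, 14416437093], [49909896756, -20704031423]]
... * rho(a^-1) = [[-41, 17], [12, -5]]  ->  [[1597861695919, -662879640676], [-2294754144072, 951988401967]]
tr = 1597861695919 + 951988401967 = 2549850097886

2549850097886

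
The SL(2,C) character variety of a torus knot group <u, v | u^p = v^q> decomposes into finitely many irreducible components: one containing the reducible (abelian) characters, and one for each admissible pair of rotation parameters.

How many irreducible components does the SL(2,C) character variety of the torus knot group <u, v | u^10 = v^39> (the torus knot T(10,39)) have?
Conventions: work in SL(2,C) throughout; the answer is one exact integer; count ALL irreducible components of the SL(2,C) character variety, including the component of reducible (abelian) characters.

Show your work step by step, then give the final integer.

172

Gamma = < u, v | u^10 = v^39 > (torus knot T(10,39)); the central element u^10 = v^39 acts as +I or -I in any irreducible SL(2,C) representation.
So on each irreducible component the traces are pinned: tr(u) = 2*cos(pi*alpha/10) with 1 <= alpha <= 9, tr(v) = 2*cos(pi*beta/39) with 1 <= beta <= 38.
The two central values (-1)^alpha I and (-1)^beta I must be the same matrix, so alpha and beta share a parity.
Counting: 5 odd alphas x 19 odd betas + 4 even alphas x 19 even betas = 95 + 76 = 171.
That is 171 components of irreducible characters, and with the reducible (abelian) component the total is 172.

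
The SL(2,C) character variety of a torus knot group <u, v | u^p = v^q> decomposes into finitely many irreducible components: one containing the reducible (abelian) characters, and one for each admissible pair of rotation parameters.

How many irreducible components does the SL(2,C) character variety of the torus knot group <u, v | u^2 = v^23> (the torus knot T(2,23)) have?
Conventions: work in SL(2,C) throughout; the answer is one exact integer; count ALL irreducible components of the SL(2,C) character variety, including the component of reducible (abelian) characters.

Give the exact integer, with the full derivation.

12

In the torus knot group T(2,23), u^2 = v^23 is central, so an irreducible representation sends it to +I or -I (Schur).
This locks tr(u) to 2*cos(pi*alpha/2), alpha in 1..1, and tr(v) to 2*cos(pi*beta/23), beta in 1..22, on each component of irreducible characters.
u^2 = (-1)^alpha I and v^23 = (-1)^beta I must agree, so alpha and beta have equal parity.
Counting: 1 odd alphas x 11 odd betas + 0 even alphas x 11 even betas = 11 + 0 = 11.
That is 11 components of irreducible characters, and with the reducible (abelian) component the total is 12.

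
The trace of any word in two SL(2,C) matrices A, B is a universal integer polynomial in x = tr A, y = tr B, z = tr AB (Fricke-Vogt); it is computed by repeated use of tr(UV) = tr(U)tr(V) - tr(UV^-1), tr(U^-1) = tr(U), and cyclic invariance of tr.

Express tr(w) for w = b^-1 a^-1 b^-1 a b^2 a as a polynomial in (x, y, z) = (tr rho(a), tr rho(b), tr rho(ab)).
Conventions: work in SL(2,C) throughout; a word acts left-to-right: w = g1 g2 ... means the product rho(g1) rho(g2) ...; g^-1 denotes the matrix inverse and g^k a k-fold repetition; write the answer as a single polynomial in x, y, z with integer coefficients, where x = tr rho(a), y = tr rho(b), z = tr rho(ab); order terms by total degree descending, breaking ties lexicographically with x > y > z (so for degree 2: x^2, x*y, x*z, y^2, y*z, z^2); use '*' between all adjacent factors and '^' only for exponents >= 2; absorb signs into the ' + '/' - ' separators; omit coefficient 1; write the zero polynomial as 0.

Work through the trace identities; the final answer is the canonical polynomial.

reduce: tr(a^2 b) = tr(a) tr(b a) - tr(b)   [square of a] = x*z - y
so tr(a^2) = tr(a) tr(a) - tr(1)   [square of a] = x^2 - 2
reduce: tr(a b^2 a) = tr(b) tr(a^2 b) - tr(a^2)   [square of b] = x*y*z - x^2 - y^2 + 2
so tr(a b a b) = tr(a b) tr(a b) - tr(1)   [split at a repeated a] = z^2 - 2
so tr(a b^2 a b) = tr(b) tr(a b a b) - tr(a b a)   [square of b] = y*z^2 - x*z - y
reduce: tr(a b^2 a b^-1) = tr(a b^2 a) tr(b) - tr(a b^2 a b)   [inverse elimination on b] = x*y^2*z - x^2*y - y^3 - y*z^2 + x*z + 3*y
tr(b^-1 a b^2 a b^-1) = tr(a b^2 a b^-1) tr(b) - tr(a b^2 a)   [inverse elimination on b] = x*y^3*z - x^2*y^2 - y^4 - y^2*z^2 + x^2 + 4*y^2 - 2
tr(b^2 a) = tr(b) tr(a b) - tr(a)   [square of b] = y*z - x
tr(a b^2 a^2) = tr(a) tr(b^2 a^2) - tr(b^2 a)   [square of a] = x^2*y*z - x^3 - x*y^2 - y*z + 3*x
reduce: tr(b a b^2) = tr(b) tr(a b^2) - tr(a b)   [square of b] = y^2*z - x*y - z
reduce: tr(a b^2 a^2 b) = tr(a) tr(b a b^2 a) - tr(b a b^2)   [square of a] = x*y*z^2 - x^2*z - y^2*z + z
so tr(a b^-1 a b^2 a) = tr(a b^2 a^2) tr(b) - tr(a b^2 a^2 b)   [inverse elimination on b] = x^2*y^2*z - x^3*y - x*y^3 - x*y*z^2 + x^2*z + 3*x*y - z
tr(a b a^2 b) = tr(a) tr(b a b a) - tr(b a b)   [square of a] = x*z^2 - y*z - x
so tr(a b a^2) = tr(a) tr(a b a) - tr(a b)   [square of a] = x^2*z - x*y - z
reduce: tr(a b^2 a b a) = tr(b) tr(a b a^2 b) - tr(a b a^2)   [square of b] = x*y*z^2 - x^2*z - y^2*z + z
tr(a b a b a b) = tr(b a) tr(b a b a) - tr(b^-1 a^-1)   [split at a repeated b] = z^3 - 3*z
tr(a b^2 a b a b) = tr(b) tr(a b a b a b) - tr(a b a b a)   [square of b] = y*z^3 - x*z^2 - 2*y*z + x
reduce: tr(a b^-1 a b^2 a b) = tr(a b^2 a b a) tr(b) - tr(a b^2 a b a b)   [inverse elimination on b] = x*y^2*z^2 - x^2*y*z - y^3*z - y*z^3 + x*z^2 + 3*y*z - x
reduce: tr(b^-1 a b^2 a b^-1 a) = tr(a b^-1 a b^2 a) tr(b) - tr(a b^-1 a b^2 a b)   [inverse elimination on b] = x^2*y^3*z - x^3*y^2 - x*y^4 - 2*x*y^2*z^2 + 2*x^2*y*z + y^3*z + y*z^3 + 3*x*y^2 - x*z^2 - 4*y*z + x
so tr(b^-1 a^-1 b^-1 a b^2 a) = tr(b^-1 a b^2 a b^-1) tr(a) - tr(b^-1 a b^2 a b^-1 a)   [inverse elimination on a] = x*y^2*z^2 - 2*x^2*y*z - y^3*z - y*z^3 + x^3 + x*y^2 + x*z^2 + 4*y*z - 3*x

x*y^2*z^2 - 2*x^2*y*z - y^3*z - y*z^3 + x^3 + x*y^2 + x*z^2 + 4*y*z - 3*x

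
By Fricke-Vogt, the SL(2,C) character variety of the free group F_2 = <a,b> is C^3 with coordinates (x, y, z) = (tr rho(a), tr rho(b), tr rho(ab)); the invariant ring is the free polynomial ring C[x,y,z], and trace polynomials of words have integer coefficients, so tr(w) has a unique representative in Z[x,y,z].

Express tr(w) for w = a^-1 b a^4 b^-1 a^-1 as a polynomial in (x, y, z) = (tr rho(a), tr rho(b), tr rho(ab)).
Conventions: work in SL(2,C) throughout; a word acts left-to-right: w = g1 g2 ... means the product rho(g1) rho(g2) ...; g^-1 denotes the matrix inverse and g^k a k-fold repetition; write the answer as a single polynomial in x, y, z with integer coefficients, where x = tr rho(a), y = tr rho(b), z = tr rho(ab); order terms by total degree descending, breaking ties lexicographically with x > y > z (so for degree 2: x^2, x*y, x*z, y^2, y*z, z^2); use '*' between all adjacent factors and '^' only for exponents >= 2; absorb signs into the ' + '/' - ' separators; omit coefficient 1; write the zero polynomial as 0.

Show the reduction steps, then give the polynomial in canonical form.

tr(a^2) = tr(a) tr(a) - tr(1)   [square of a] = x^2 - 2
tr(a^3) = tr(a) tr(a^2) - tr(a)   [square of a] = x^3 - 3*x
next, tr(a^4) = tr(a) tr(a^3) - tr(a^2)   [square of a] = x^4 - 4*x^2 + 2
tr(a b a) = tr(a) tr(b a) - tr(b)   [square of a] = x*z - y
tr(a b a^2) = tr(a) tr(a b a) - tr(a b)   [square of a] = x^2*z - x*y - z
tr(a^2 b a^2) = tr(a) tr(a b a^2) - tr(a b a)   [square of a] = x^3*z - x^2*y - 2*x*z + y
next, tr(a b a^4) = tr(a) tr(a^2 b a^2) - tr(a^2 b a)   [square of a] = x^4*z - x^3*y - 3*x^2*z + 2*x*y + z
tr(b a b a) = tr(a b) tr(a b) - tr(1)   [split at a repeated a] = z^2 - 2
and tr(b a b) = tr(b) tr(a b) - tr(a)   [square of b] = y*z - x
next, tr(b a b a^2) = tr(a) tr(b a b a) - tr(b a b)   [square of a] = x*z^2 - y*z - x
tr(a b a b a^2) = tr(a) tr(b a b a^2) - tr(b a b a)   [square of a] = x^2*z^2 - x*y*z - x^2 - z^2 + 2
tr(a b a^4 b) = tr(a) tr(a b a b a^2) - tr(a b a b a)   [square of a] = x^3*z^2 - x^2*y*z - x^3 - 2*x*z^2 + y*z + 3*x
next, tr(b a^4 b^-1 a) = tr(a b a^4) tr(b) - tr(a b a^4 b)   [inverse elimination on b] = x^4*y*z - x^3*y^2 - x^3*z^2 - 2*x^2*y*z + x^3 + 2*x*y^2 + 2*x*z^2 - 3*x
next, tr(b a^4 b^-1 a^-1) = tr(b a^4 b^-1) tr(a) - tr(b a^4 b^-1 a)   [inverse elimination on a] = -x^4*y*z + x^5 + x^3*y^2 + x^3*z^2 + 2*x^2*y*z - 5*x^3 - 2*x*y^2 - 2*x*z^2 + 5*x
next, tr(a^-1 b a^4 b^-1 a^-1) = tr(b a^4 b^-1 a^-1) tr(a) - tr(b a^4 b^-1)   [inverse elimination on a] = -x^5*y*z + x^6 + x^4*y^2 + x^4*z^2 + 2*x^3*y*z - 6*x^4 - 2*x^2*y^2 - 2*x^2*z^2 + 9*x^2 - 2

-x^5*y*z + x^6 + x^4*y^2 + x^4*z^2 + 2*x^3*y*z - 6*x^4 - 2*x^2*y^2 - 2*x^2*z^2 + 9*x^2 - 2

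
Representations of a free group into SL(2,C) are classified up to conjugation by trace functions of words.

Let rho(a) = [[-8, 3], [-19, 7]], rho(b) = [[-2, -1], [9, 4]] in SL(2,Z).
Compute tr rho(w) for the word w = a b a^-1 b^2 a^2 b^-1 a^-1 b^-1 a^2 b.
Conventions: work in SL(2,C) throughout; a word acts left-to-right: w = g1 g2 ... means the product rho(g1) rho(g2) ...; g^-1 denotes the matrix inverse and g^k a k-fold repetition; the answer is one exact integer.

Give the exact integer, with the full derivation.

rho(a) = [[-8, 3], [-19, 7]]
... * rho(b) = [[-2, -1], [9, 4]]  ->  [[43, 20], [101, 47]]
... * rho(a^-1) = [[7, -3], [19, -8]]  ->  [[681, -289], [1600, -679]]
... * rho(b) = [[-2, -1], [9, 4]]  ->  [[-3963, -1837], [-9311, -4316]]
... * rho(b) = [[-2, -1], [9, 4]]  ->  [[-8607, -3385], [-20222, -7953]]
... * rho(a) = [[-8, 3], [-19, 7]]  ->  [[133171, -49516], [312883, -116337]]
... * rho(a) = [[-8, 3], [-19, 7]]  ->  [[-124564, 52901], [-292661, 124290]]
... * rho(b^-1) = [[4, 1], [-9, -2]]  ->  [[-974365, -230366], [-2289254, -541241]]
... * rho(a^-1) = [[7, -3], [19, -8]]  ->  [[-11197509, 4766023], [-26308357, 11197690]]
... * rho(b^-1) = [[4, 1], [-9, -2]]  ->  [[-87684243, -20729555], [-206012638, -48703737]]
... * rho(a) = [[-8, 3], [-19, 7]]  ->  [[1095335489, -408159614], [2573472107, -958964073]]
... * rho(a) = [[-8, 3], [-19, 7]]  ->  [[-1007651246, 428889169], [-2367459469, 1007667810]]
... * rho(b) = [[-2, -1], [9, 4]]  ->  [[5875305013, 2723207922], [13803929228, 6398130709]]
tr = 5875305013 + 6398130709 = 12273435722

12273435722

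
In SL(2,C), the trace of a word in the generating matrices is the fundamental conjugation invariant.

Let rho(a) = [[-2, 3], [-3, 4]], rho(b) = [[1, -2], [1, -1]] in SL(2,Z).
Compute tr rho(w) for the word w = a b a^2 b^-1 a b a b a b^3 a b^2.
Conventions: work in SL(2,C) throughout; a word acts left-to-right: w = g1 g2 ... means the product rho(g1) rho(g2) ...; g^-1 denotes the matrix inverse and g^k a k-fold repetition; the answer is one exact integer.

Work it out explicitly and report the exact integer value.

-642

rho(a) = [[-2, 3], [-3, 4]]
... * rho(b) = [[1, -2], [1, -1]]  ->  [[1, 1], [1, 2]]
... * rho(a) = [[-2, 3], [-3, 4]]  ->  [[-5, 7], [-8, 11]]
... * rho(a) = [[-2, 3], [-3, 4]]  ->  [[-11, 13], [-17, 20]]
... * rho(b^-1) = [[-1, 2], [-1, 1]]  ->  [[-2, -9], [-3, -14]]
... * rho(a) = [[-2, 3], [-3, 4]]  ->  [[31, -42], [48, -65]]
... * rho(b) = [[1, -2], [1, -1]]  ->  [[-11, -20], [-17, -31]]
... * rho(a) = [[-2, 3], [-3, 4]]  ->  [[82, -113], [127, -175]]
... * rho(b) = [[1, -2], [1, -1]]  ->  [[-31, -51], [-48, -79]]
... * rho(a) = [[-2, 3], [-3, 4]]  ->  [[215, -297], [333, -460]]
... * rho(b) = [[1, -2], [1, -1]]  ->  [[-82, -133], [-127, -206]]
... * rho(b) = [[1, -2], [1, -1]]  ->  [[-215, 297], [-333, 460]]
... * rho(b) = [[1, -2], [1, -1]]  ->  [[82, 133], [127, 206]]
... * rho(a) = [[-2, 3], [-3, 4]]  ->  [[-563, 778], [-872, 1205]]
... * rho(b) = [[1, -2], [1, -1]]  ->  [[215, 348], [333, 539]]
... * rho(b) = [[1, -2], [1, -1]]  ->  [[563, -778], [872, -1205]]
tr = 563 + -1205 = -642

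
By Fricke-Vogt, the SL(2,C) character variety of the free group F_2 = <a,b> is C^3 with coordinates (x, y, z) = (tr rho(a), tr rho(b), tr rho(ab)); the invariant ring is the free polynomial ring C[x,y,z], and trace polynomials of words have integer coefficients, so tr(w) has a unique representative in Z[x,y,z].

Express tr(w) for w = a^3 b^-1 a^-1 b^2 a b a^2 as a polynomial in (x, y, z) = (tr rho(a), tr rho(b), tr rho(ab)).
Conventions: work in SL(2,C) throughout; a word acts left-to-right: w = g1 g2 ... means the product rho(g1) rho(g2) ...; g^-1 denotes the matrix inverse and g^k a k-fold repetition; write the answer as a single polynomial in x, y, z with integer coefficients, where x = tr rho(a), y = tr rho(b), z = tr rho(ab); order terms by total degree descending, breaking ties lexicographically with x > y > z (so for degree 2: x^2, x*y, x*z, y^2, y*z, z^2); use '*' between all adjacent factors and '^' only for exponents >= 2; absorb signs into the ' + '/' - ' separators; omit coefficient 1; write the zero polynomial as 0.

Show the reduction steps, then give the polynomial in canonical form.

-x^5*y^2*z^2 + x^6*y*z + x^4*y^3*z + x^4*y*z^3 + 3*x^3*y^2*z^2 - 6*x^4*y*z - 3*x^2*y^3*z - 3*x^2*y*z^3 - x^5 - x^3*y^2 - x*y^2*z^2 + 10*x^2*y*z + y^3*z + y*z^3 + 5*x^3 + 2*x*y^2 - 3*y*z - 5*x

next, tr(b a b a) = tr(b a)*tr(b a) - tr(1)   [split at a repeated b] = z^2 - 2
tr(b a b) = tr(b)*tr(a b) - tr(a)   [square of b] = y*z - x
tr(b a b a^2) = tr(a)*tr(b a b a) - tr(b a b)   [square of a] = x*z^2 - y*z - x
tr(a^2 b a b a) = tr(a)*tr(b a b a^2) - tr(b a b a)   [square of a] = x^2*z^2 - x*y*z - x^2 - z^2 + 2
tr(b a b a^4) = tr(a)*tr(a^2 b a b a) - tr(a^2 b a b)   [square of a] = x^3*z^2 - x^2*y*z - x^3 - 2*x*z^2 + y*z + 3*x
tr(b a b a^5) = tr(a)*tr(b a b a^4) - tr(b a b a^3)   [square of a] = x^4*z^2 - x^3*y*z - x^4 - 3*x^2*z^2 + 2*x*y*z + 4*x^2 + z^2 - 2
and tr(b a^2) = tr(a)*tr(b a) - tr(b)   [square of a] = x*z - y
and tr(b a^3) = tr(a)*tr(b a^2) - tr(b a)   [square of a] = x^2*z - x*y - z
next, tr(a b a^3) = tr(a)*tr(b a^3) - tr(b a^2)   [square of a] = x^3*z - x^2*y - 2*x*z + y
tr(b^2 a b a^3) = tr(b)*tr(a b a^3 b) - tr(a b a^3)   [square of b] = x^2*y*z^2 - x^3*z - x*y^2*z - y*z^2 + 2*x*z + y
next, tr(b^2 a b a) = tr(b)*tr(a b a b) - tr(a b a)   [square of b] = y*z^2 - x*z - y
and tr(b^2 a b) = tr(b)*tr(b a b) - tr(b a)   [square of b] = y^2*z - x*y - z
next, tr(b^2 a b a^2) = tr(a)*tr(b^2 a b a) - tr(b^2 a b)   [square of a] = x*y*z^2 - x^2*z - y^2*z + z
next, tr(a^2 b^2 a b a^2) = tr(a)*tr(b^2 a b a^3) - tr(b^2 a b a^2)   [square of a] = x^3*y*z^2 - x^4*z - x^2*y^2*z - 2*x*y*z^2 + 3*x^2*z + y^2*z + x*y - z
next, tr(a^3 b^2 a b a^2) = tr(a)*tr(a^2 b^2 a b a^2) - tr(a^2 b^2 a b a)   [square of a] = x^4*y*z^2 - x^5*z - x^3*y^2*z - 3*x^2*y*z^2 + 4*x^3*z + 2*x*y^2*z + x^2*y + y*z^2 - 3*x*z - y
next, tr(a b^2 a b a^5) = tr(a)*tr(a^3 b^2 a b a^2) - tr(a^3 b^2 a b a)   [square of a] = x^5*y*z^2 - x^6*z - x^4*y^2*z - 4*x^3*y*z^2 + 5*x^4*z + 3*x^2*y^2*z + x^3*y + 3*x*y*z^2 - 6*x^2*z - y^2*z - 2*x*y + z
tr(b a b a b a) = tr(a b a b)*tr(a b) - tr(b a)   [split at a repeated a] = z^3 - 3*z
and tr(b a b a b a^2) = tr(a)*tr(b a b a b a) - tr(b a b a b)   [square of a] = x*z^3 - y*z^2 - 2*x*z + y
and tr(a b a b a b a^2) = tr(a)*tr(b a b a b a^2) - tr(b a b a b a)   [square of a] = x^2*z^3 - x*y*z^2 - 2*x^2*z - z^3 + x*y + 3*z
tr(a b a^4 b a b) = tr(a)*tr(a b a b a b a^2) - tr(a b a b a b a)   [square of a] = x^3*z^3 - x^2*y*z^2 - 2*x^3*z - 2*x*z^3 + x^2*y + y*z^2 + 5*x*z - y
tr(a^2) = tr(a)*tr(a) - tr(1)   [square of a] = x^2 - 2
tr(b a^2 b) = tr(b)*tr(a^2 b) - tr(a^2)   [square of b] = x*y*z - x^2 - y^2 + 2
tr(a b a^2 b a) = tr(a)*tr(b a^2 b a) - tr(b a^2 b)   [square of a] = x^2*z^2 - 2*x*y*z + y^2 - 2
tr(b a^2 b a^3) = tr(a)*tr(a b a^2 b a) - tr(a b a^2 b)   [square of a] = x^3*z^2 - 2*x^2*y*z + x*y^2 - x*z^2 + y*z - x
tr(a b a^4 b a) = tr(a)*tr(b a^2 b a^3) - tr(b a^2 b a^2)   [square of a] = x^4*z^2 - 2*x^3*y*z + x^2*y^2 - 2*x^2*z^2 + 3*x*y*z - x^2 - y^2 + 2
tr(a^3 b a b^2 a b a) = tr(b)*tr(a b a^4 b a b) - tr(a b a^4 b a)   [square of b] = x^3*y*z^3 - x^4*z^2 - x^2*y^2*z^2 - 2*x*y*z^3 + 2*x^2*z^2 + y^2*z^2 + 2*x*y*z + x^2 - 2
and tr(b a b^2 a b a) = tr(b)*tr(a b a b a b) - tr(a b a b a)   [square of b] = y*z^3 - x*z^2 - 2*y*z + x
and tr(b a b^2 a b) = tr(b)*tr(a b^2 a b) - tr(a b^2 a)   [square of b] = y^2*z^2 - 2*x*y*z + x^2 - 2
next, tr(b a b^2 a b a^2) = tr(a)*tr(b a b^2 a b a) - tr(b a b^2 a b)   [square of a] = x*y*z^3 - x^2*z^2 - y^2*z^2 + 2
and tr(a^3 b a b^2 a b) = tr(a)*tr(b a b^2 a b a^2) - tr(b a b^2 a b a)   [square of a] = x^2*y*z^3 - x^3*z^2 - x*y^2*z^2 - y*z^3 + x*z^2 + 2*y*z + x
tr(a b^2 a b a^5 b) = tr(a)*tr(a^3 b a b^2 a b a) - tr(a^3 b a b^2 a b)   [square of a] = x^4*y*z^3 - x^5*z^2 - x^3*y^2*z^2 - 3*x^2*y*z^3 + 3*x^3*z^2 + 2*x*y^2*z^2 + 2*x^2*y*z + y*z^3 + x^3 - x*z^2 - 2*y*z - 3*x
next, tr(b^2 a b a^5 b^-1 a) = tr(a b^2 a b a^5)*tr(b) - tr(a b^2 a b a^5 b)   [inverse elimination on b] = x^5*y^2*z^2 - x^6*y*z - x^4*y^3*z - x^4*y*z^3 + x^5*z^2 - 3*x^3*y^2*z^2 + 5*x^4*y*z + 3*x^2*y^3*z + 3*x^2*y*z^3 + x^3*y^2 - 3*x^3*z^2 + x*y^2*z^2 - 8*x^2*y*z - y^3*z - y*z^3 - x^3 - 2*x*y^2 + x*z^2 + 3*y*z + 3*x
next, tr(a^3 b^-1 a^-1 b^2 a b a^2) = tr(b^2 a b a^5 b^-1)*tr(a) - tr(b^2 a b a^5 b^-1 a)   [inverse elimination on a] = -x^5*y^2*z^2 + x^6*y*z + x^4*y^3*z + x^4*y*z^3 + 3*x^3*y^2*z^2 - 6*x^4*y*z - 3*x^2*y^3*z - 3*x^2*y*z^3 - x^5 - x^3*y^2 - x*y^2*z^2 + 10*x^2*y*z + y^3*z + y*z^3 + 5*x^3 + 2*x*y^2 - 3*y*z - 5*x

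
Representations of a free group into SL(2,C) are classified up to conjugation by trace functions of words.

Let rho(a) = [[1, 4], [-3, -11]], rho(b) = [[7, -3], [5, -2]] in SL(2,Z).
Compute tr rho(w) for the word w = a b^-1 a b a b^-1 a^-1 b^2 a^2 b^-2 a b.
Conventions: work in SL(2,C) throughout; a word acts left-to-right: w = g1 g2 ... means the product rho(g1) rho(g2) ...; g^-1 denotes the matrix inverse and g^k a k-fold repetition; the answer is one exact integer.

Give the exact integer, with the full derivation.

rho(a) = [[1, 4], [-3, -11]]
... * rho(b^-1) = [[-2, 3], [-5, 7]]  ->  [[-22, 31], [61, -86]]
... * rho(a) = [[1, 4], [-3, -11]]  ->  [[-115, -429], [319, 1190]]
... * rho(b) = [[7, -3], [5, -2]]  ->  [[-2950, 1203], [8183, -3337]]
... * rho(a) = [[1, 4], [-3, -11]]  ->  [[-6559, -25033], [18194, 69439]]
... * rho(b^-1) = [[-2, 3], [-5, 7]]  ->  [[138283, -194908], [-383583, 540655]]
... * rho(a^-1) = [[-11, -4], [3, 1]]  ->  [[-2105837, -748040], [5841378, 2074987]]
... * rho(b) = [[7, -3], [5, -2]]  ->  [[-18481059, 7813591], [51264581, -21674108]]
... * rho(b) = [[7, -3], [5, -2]]  ->  [[-90299458, 39815995], [250481527, -110445527]]
... * rho(a) = [[1, 4], [-3, -11]]  ->  [[-209747443, -799173777], [581818108, 2216826905]]
... * rho(a) = [[1, 4], [-3, -11]]  ->  [[2187773888, 7951921775], [-6068662607, -22057823523]]
... * rho(b^-1) = [[-2, 3], [-5, 7]]  ->  [[-44135156651, 62226774089], [122426442829, -172610752482]]
... * rho(b^-1) = [[-2, 3], [-5, 7]]  ->  [[-222863557143, 303181948670], [618200876752, -840995938887]]
... * rho(a) = [[1, 4], [-3, -11]]  ->  [[-1132409403153, -4226455663942], [3141188693413, 11723758834765]]
... * rho(b) = [[7, -3], [5, -2]]  ->  [[-29059144141781, 11850139537343], [80607115027716, -32871083749769]]
tr = -29059144141781 + -32871083749769 = -61930227891550

-61930227891550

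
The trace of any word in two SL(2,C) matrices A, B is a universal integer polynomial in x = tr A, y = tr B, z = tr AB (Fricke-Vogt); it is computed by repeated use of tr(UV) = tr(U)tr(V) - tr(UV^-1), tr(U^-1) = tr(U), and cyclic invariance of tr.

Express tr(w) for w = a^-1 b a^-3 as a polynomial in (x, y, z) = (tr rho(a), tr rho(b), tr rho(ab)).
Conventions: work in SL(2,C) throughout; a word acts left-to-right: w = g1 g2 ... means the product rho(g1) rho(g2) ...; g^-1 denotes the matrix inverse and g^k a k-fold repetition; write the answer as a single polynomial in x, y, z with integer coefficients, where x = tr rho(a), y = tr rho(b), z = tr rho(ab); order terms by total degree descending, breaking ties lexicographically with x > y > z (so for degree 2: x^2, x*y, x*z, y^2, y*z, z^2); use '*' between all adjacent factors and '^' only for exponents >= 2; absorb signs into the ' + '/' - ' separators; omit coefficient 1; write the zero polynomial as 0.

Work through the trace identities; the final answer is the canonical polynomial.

so tr(a^-1 b) = tr(b)*tr(a) - tr(b a) = x*y - z
tr(a^-1 b a^-1) = tr(a^-1 b)*tr(a) - tr(a^-1 b a) = x^2*y - x*z - y
reduce: tr(a^-2 b a^-1) = tr(a^-1 b a^-1)*tr(a) - tr(a^-1 b) = x^3*y - x^2*z - 2*x*y + z
tr(a^-1 b a^-3) = tr(a^-2 b a^-1)*tr(a) - tr(a^-2 b) = x^4*y - x^3*z - 3*x^2*y + 2*x*z + y

x^4*y - x^3*z - 3*x^2*y + 2*x*z + y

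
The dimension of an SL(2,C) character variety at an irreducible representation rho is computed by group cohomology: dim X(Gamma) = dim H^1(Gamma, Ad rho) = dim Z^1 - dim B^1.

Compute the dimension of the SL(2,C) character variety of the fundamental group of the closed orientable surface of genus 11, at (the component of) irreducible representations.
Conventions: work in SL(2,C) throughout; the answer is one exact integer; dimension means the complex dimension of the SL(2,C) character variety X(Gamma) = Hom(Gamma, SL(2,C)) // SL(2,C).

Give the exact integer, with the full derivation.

60

The genus-11 surface group: 2g = 22 generators, one relator prod [a_i, b_i].
Before the relator condition, cocycle space has dim 3*22 = 66.
At an irreducible rho, H^2 = coker(d_2) vanishes (Poincare duality: H^2 is dual to H^0 = invariants = 0), so d_2 is surjective onto sl_2 and dim Z^1 = 66 - 3 = 63.
dim B^1 = 3 (coboundaries, injective at irreducible rho).
dim X = dim H^1 = 63 - 3 = 60.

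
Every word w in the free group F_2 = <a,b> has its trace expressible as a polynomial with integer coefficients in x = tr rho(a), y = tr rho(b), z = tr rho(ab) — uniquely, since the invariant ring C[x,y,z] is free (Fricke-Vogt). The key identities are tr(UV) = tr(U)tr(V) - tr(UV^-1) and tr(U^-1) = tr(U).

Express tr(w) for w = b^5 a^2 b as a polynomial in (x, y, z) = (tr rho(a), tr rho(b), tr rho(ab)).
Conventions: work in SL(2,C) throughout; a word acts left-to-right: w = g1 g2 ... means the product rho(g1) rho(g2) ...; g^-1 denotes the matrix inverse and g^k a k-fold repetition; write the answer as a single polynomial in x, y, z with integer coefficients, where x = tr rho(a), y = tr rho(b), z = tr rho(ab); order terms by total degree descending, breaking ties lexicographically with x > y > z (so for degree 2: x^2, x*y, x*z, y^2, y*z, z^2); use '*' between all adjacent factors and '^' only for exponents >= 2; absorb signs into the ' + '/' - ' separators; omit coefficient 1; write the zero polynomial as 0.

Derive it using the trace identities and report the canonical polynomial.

tr(b^2 a) = tr(b) tr(a b) - tr(a) = y*z - x
tr(b^2) = tr(b) tr(b) - tr(1) = y^2 - 2
tr(a^2 b^2) = tr(a) tr(b^2 a) - tr(b^2) = x*y*z - x^2 - y^2 + 2
tr(a^2 b) = tr(a) tr(b a) - tr(b) = x*z - y
tr(a^2 b^3) = tr(b) tr(a^2 b^2) - tr(a^2 b) = x*y^2*z - x^2*y - y^3 - x*z + 3*y
tr(b^2 a^2 b^2) = tr(b) tr(a^2 b^3) - tr(a^2 b^2) = x*y^3*z - x^2*y^2 - y^4 - 2*x*y*z + x^2 + 4*y^2 - 2
tr(b a^2 b^4) = tr(b) tr(b^2 a^2 b^2) - tr(b^2 a^2 b) = x*y^4*z - x^2*y^3 - y^5 - 3*x*y^2*z + 2*x^2*y + 5*y^3 + x*z - 5*y
tr(b^5 a^2 b) = tr(b) tr(b a^2 b^4) - tr(b a^2 b^3) = x*y^5*z - x^2*y^4 - y^6 - 4*x*y^3*z + 3*x^2*y^2 + 6*y^4 + 3*x*y*z - x^2 - 9*y^2 + 2

x*y^5*z - x^2*y^4 - y^6 - 4*x*y^3*z + 3*x^2*y^2 + 6*y^4 + 3*x*y*z - x^2 - 9*y^2 + 2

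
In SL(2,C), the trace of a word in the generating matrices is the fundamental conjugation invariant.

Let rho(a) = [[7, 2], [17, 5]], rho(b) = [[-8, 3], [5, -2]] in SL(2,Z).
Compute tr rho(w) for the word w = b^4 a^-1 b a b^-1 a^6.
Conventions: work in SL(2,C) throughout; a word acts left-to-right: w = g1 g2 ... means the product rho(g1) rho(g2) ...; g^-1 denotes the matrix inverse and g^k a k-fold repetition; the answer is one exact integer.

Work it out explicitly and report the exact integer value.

9134957558737

rho(b) = [[-8, 3], [5, -2]]
... * rho(b) = [[-8, 3], [5, -2]]  ->  [[79, -30], [-50, 19]]
... * rho(b) = [[-8, 3], [5, -2]]  ->  [[-782, 297], [495, -188]]
... * rho(b) = [[-8, 3], [5, -2]]  ->  [[7741, -2940], [-4900, 1861]]
... * rho(a^-1) = [[5, -2], [-17, 7]]  ->  [[88685, -36062], [-56137, 22827]]
... * rho(b) = [[-8, 3], [5, -2]]  ->  [[-889790, 338179], [563231, -214065]]
... * rho(a) = [[7, 2], [17, 5]]  ->  [[-479487, -88685], [303512, 56137]]
... * rho(b^-1) = [[-2, -3], [-5, -8]]  ->  [[1402399, 2147941], [-887709, -1359632]]
... * rho(a) = [[7, 2], [17, 5]]  ->  [[46331790, 13544503], [-29327707, -8573578]]
... * rho(a) = [[7, 2], [17, 5]]  ->  [[554579081, 160386095], [-351044775, -101523304]]
... * rho(a) = [[7, 2], [17, 5]]  ->  [[6608617182, 1911088637], [-4183209593, -1209706070]]
... * rho(a) = [[7, 2], [17, 5]]  ->  [[78748827103, 22772677549], [-49847470341, -14414949536]]
... * rho(a) = [[7, 2], [17, 5]]  ->  [[938377308054, 271361041951], [-593986434499, -171769688362]]
... * rho(a) = [[7, 2], [17, 5]]  ->  [[11181778869545, 3233559825863], [-7077989743647, -2046821310808]]
tr = 11181778869545 + -2046821310808 = 9134957558737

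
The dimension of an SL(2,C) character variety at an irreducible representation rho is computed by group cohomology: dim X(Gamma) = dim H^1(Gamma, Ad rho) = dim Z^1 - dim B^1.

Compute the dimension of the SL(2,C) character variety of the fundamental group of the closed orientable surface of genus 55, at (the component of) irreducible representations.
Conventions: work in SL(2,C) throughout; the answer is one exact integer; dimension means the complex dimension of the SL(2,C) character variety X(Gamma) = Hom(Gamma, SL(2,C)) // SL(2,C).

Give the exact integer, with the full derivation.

The genus-55 surface group: 2g = 110 generators, one relator prod [a_i, b_i].
Before the relator condition, cocycle space has dim 3*110 = 330.
H^2 = coker(d_2) is dual to H^0 = 0 at irreducible rho (Poincare duality), so d_2 is onto: dim Z^1 = 327.
As always at irreducible rho, dim B^1 = 3.
dim H^1 = 327 - 3 = 324 = dim X.

324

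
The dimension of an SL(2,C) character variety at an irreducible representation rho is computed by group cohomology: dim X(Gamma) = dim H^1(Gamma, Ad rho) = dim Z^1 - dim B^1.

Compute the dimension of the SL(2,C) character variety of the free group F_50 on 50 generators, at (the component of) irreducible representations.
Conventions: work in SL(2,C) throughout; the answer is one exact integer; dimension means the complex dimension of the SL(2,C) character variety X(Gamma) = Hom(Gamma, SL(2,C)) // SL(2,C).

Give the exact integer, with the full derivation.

147

Gamma = F_50 has 50 generators and no relators.
Z^1(Gamma, Ad rho) = (sl_2)^50: a cocycle is a free choice of one sl_2 vector per generator, so dim Z^1 = 3*50 = 150.
Irreducibility makes the coboundary map sl_2 -> Z^1 injective (trivial centralizer), so dim B^1 = 3.
dim H^1 = 150 - 3 = 147, which is dim X.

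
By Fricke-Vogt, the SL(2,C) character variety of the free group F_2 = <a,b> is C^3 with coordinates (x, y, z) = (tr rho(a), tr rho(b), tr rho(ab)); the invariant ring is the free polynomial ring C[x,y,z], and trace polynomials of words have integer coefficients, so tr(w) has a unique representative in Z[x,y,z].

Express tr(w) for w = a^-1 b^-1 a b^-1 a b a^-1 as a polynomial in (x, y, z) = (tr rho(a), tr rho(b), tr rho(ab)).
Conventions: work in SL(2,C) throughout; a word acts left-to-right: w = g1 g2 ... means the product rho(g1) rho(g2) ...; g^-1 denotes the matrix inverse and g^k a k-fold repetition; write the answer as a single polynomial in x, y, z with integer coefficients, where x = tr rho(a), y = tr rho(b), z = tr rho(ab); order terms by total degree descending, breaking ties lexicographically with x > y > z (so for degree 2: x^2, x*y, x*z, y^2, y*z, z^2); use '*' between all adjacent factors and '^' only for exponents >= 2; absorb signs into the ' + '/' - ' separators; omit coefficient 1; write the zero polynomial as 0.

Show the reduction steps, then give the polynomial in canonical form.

tr(b a b) = tr(b) tr(a b) - tr(a)  (reduce the b square) = y*z - x
tr(b a b a) = tr(a b) tr(a b) - tr(1)  (split on a) = z^2 - 2
tr(a b a^-1 b) = tr(b a b) tr(a) - tr(b a b a)  (eliminate a^-1) = x*y*z - x^2 - z^2 + 2
tr(b^-1 a b a^-1) = tr(a b a^-1) tr(b) - tr(a b a^-1 b)  (eliminate b^-1) = -x*y*z + x^2 + y^2 + z^2 - 2
tr(b^2) = tr(b) tr(b) - tr(1)  (reduce the b square) = y^2 - 2
tr(b a^2 b) = tr(a) tr(b^2 a) - tr(b^2)  (reduce the a square) = x*y*z - x^2 - y^2 + 2
tr(b a^2 b a) = tr(a) tr(b a b a) - tr(b a b)  (reduce the a square) = x*z^2 - y*z - x
tr(a^-1 b a^2 b) = tr(b a^2 b) tr(a) - tr(b a^2 b a)  (eliminate a^-1) = x^2*y*z - x^3 - x*y^2 - x*z^2 + y*z + 3*x
tr(a b a^-2 b a) = tr(a^-1 b a^2 b) tr(a) - tr(a^-1 b a^2 b a)  (eliminate a^-1) = x^3*y*z - x^4 - x^2*y^2 - x^2*z^2 + 4*x^2 + y^2 - 2
tr(a b a) = tr(a) tr(b a) - tr(b)  (reduce the a square) = x*z - y
tr(b a b a b) = tr(b) tr(a b a b) - tr(a b a)  (reduce the b square) = y*z^2 - x*z - y
tr(b a b a b a) = tr(a b) tr(a b a b) - tr(a^-1 b^-1)  (split on a) = z^3 - 3*z
tr(b a b a b a^-1) = tr(b a b a b) tr(a) - tr(b a b a b a)  (eliminate a^-1) = x*y*z^2 - x^2*z - z^3 - x*y + 3*z
tr(a b a^-2 b a b) = tr(b a b a b a^-1) tr(a) - tr(b a b a b)  (eliminate a^-1) = x^2*y*z^2 - x^3*z - x*z^3 - x^2*y - y*z^2 + 4*x*z + y
tr(a b^-1 a b a^-2 b) = tr(a b a^-2 b a) tr(b) - tr(a b a^-2 b a b)  (eliminate b^-1) = x^3*y^2*z - x^4*y - x^2*y^3 - 2*x^2*y*z^2 + x^3*z + x*z^3 + 5*x^2*y + y^3 + y*z^2 - 4*x*z - 3*y
tr(a^-1 b^-1 a b^-1 a b a^-1) = tr(a b^-1 a b a^-2) tr(b) - tr(a b^-1 a b a^-2 b)  (eliminate b^-1) = -x^3*y^2*z + x^4*y + x^2*y^3 + 2*x^2*y*z^2 - x^3*z - x*y^2*z - x*z^3 - 4*x^2*y + 4*x*z + y

-x^3*y^2*z + x^4*y + x^2*y^3 + 2*x^2*y*z^2 - x^3*z - x*y^2*z - x*z^3 - 4*x^2*y + 4*x*z + y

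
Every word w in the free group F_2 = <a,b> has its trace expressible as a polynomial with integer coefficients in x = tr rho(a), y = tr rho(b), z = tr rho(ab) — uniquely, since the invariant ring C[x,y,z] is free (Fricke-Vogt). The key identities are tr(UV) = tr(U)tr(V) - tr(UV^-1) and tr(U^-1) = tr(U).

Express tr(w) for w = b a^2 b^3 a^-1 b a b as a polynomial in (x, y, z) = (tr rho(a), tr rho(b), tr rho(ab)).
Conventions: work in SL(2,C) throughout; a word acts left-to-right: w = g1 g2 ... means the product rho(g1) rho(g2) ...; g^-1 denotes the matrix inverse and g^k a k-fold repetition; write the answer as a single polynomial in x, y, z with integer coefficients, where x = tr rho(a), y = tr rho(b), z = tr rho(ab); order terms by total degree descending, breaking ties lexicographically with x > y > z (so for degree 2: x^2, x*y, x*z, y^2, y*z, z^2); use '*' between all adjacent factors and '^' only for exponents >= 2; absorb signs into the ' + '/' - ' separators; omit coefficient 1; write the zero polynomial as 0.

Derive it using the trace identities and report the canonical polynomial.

tr(b a b a) = tr(b a) * tr(b a) - tr(1)   [split at a repeated b] = z^2 - 2
use: tr(b a b) = tr(b) * tr(a b) - tr(a)   [square of b] = y*z - x
apply: tr(a^2 b a b) = tr(a) * tr(b a b a) - tr(b a b)   [square of a] = x*z^2 - y*z - x
use: tr(a b a) = tr(a) * tr(b a) - tr(b)   [square of a] = x*z - y
apply: tr(a^2 b a) = tr(a) * tr(a b a) - tr(a b)   [square of a] = x^2*z - x*y - z
tr(a b^2 a^2 b) = tr(b) * tr(a^2 b a b) - tr(a^2 b a)   [square of b] = x*y*z^2 - x^2*z - y^2*z + z
use: tr(a^2) = tr(a) * tr(a) - tr(1)   [square of a] = x^2 - 2
apply: tr(a^3) = tr(a) * tr(a^2) - tr(a)   [square of a] = x^3 - 3*x
tr(a b^2 a^2) = tr(b) * tr(a^3 b) - tr(a^3)   [square of b] = x^2*y*z - x^3 - x*y^2 - y*z + 3*x
tr(a b^2 a^2 b^2) = tr(b) * tr(a b^2 a^2 b) - tr(a b^2 a^2)   [square of b] = x*y^2*z^2 - 2*x^2*y*z - y^3*z + x^3 + x*y^2 + 2*y*z - 3*x
tr(a b^2 a^2 b^3) = tr(b) * tr(a b^2 a^2 b^2) - tr(a b^2 a^2 b)   [square of b] = x*y^3*z^2 - 2*x^2*y^2*z - y^4*z + x^3*y + x*y^3 - x*y*z^2 + x^2*z + 3*y^2*z - 3*x*y - z
tr(b a b^2 a^2 b^3) = tr(b) * tr(a b^2 a^2 b^3) - tr(a b^2 a^2 b^2)   [square of b] = x*y^4*z^2 - 2*x^2*y^3*z - y^5*z + x^3*y^2 + x*y^4 - 2*x*y^2*z^2 + 3*x^2*y*z + 4*y^3*z - x^3 - 4*x*y^2 - 3*y*z + 3*x
apply: tr(a b a b a b) = tr(a b) * tr(a b a b) - tr(a^-1 b^-1)   [split at a repeated a] = z^3 - 3*z
apply: tr(b^2 a b a b a) = tr(b) * tr(a b a b a b) - tr(a b a b a)   [square of b] = y*z^3 - x*z^2 - 2*y*z + x
tr(b a b a b) = tr(b) * tr(a b a b) - tr(a b a)   [square of b] = y*z^2 - x*z - y
apply: tr(b^2 a b a b) = tr(b) * tr(b a b a b) - tr(b a b a)   [square of b] = y^2*z^2 - x*y*z - y^2 - z^2 + 2
tr(a b a b a^2 b^2) = tr(a) * tr(b^2 a b a b a) - tr(b^2 a b a b)   [square of a] = x*y*z^3 - x^2*z^2 - y^2*z^2 - x*y*z + x^2 + y^2 + z^2 - 2
use: tr(a b a b a^2 b) = tr(a) * tr(b a b a b a) - tr(b a b a b)   [square of a] = x*z^3 - y*z^2 - 2*x*z + y
tr(a^2 b^3 a b a b) = tr(b) * tr(a b a b a^2 b^2) - tr(a b a b a^2 b)   [square of b] = x*y^2*z^3 - x^2*y*z^2 - y^3*z^2 - x*y^2*z - x*z^3 + x^2*y + y^3 + 2*y*z^2 + 2*x*z - 3*y
use: tr(b a b^2) = tr(b) * tr(b a b) - tr(b a)   [square of b] = y^2*z - x*y - z
use: tr(b^3 a b) = tr(b) * tr(b a b^2) - tr(b a b)   [square of b] = y^3*z - x*y^2 - 2*y*z + x
tr(a b^3 a b a) = tr(a) * tr(b^3 a b a) - tr(b^3 a b)   [square of a] = x*y^2*z^2 - x^2*y*z - y^3*z - x*z^2 + 2*y*z + x
tr(a^2 b^3 a b a) = tr(a) * tr(a b^3 a b a) - tr(a b^3 a b)   [square of a] = x^2*y^2*z^2 - x^3*y*z - x*y^3*z - x^2*z^2 - y^2*z^2 + 3*x*y*z + x^2 + y^2 + z^2 - 2
tr(b a b^2 a^2 b^3 a) = tr(b) * tr(a^2 b^3 a b a b) - tr(a^2 b^3 a b a)   [square of b] = x*y^3*z^3 - 2*x^2*y^2*z^2 - y^4*z^2 + x^3*y*z - x*y*z^3 + x^2*y^2 + x^2*z^2 + y^4 + 3*y^2*z^2 - x*y*z - x^2 - 4*y^2 - z^2 + 2
tr(b a^2 b^3 a^-1 b a b) = tr(b a b^2 a^2 b^3) * tr(a) - tr(b a b^2 a^2 b^3 a)   [inverse elimination on a] = x^2*y^4*z^2 - 2*x^3*y^3*z - x*y^5*z - x*y^3*z^3 + x^4*y^2 + x^2*y^4 + y^4*z^2 + 2*x^3*y*z + 4*x*y^3*z + x*y*z^3 - x^4 - 5*x^2*y^2 - x^2*z^2 - y^4 - 3*y^2*z^2 - 2*x*y*z + 4*x^2 + 4*y^2 + z^2 - 2

x^2*y^4*z^2 - 2*x^3*y^3*z - x*y^5*z - x*y^3*z^3 + x^4*y^2 + x^2*y^4 + y^4*z^2 + 2*x^3*y*z + 4*x*y^3*z + x*y*z^3 - x^4 - 5*x^2*y^2 - x^2*z^2 - y^4 - 3*y^2*z^2 - 2*x*y*z + 4*x^2 + 4*y^2 + z^2 - 2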